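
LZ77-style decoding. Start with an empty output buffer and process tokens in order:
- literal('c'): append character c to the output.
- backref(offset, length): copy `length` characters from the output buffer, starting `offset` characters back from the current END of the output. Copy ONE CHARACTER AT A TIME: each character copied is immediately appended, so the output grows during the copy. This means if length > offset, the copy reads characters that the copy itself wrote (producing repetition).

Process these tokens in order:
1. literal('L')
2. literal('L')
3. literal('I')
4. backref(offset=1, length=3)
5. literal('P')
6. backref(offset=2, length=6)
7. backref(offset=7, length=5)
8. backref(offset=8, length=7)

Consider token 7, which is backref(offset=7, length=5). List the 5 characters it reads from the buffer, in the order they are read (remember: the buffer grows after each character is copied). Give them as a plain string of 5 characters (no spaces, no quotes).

Token 1: literal('L'). Output: "L"
Token 2: literal('L'). Output: "LL"
Token 3: literal('I'). Output: "LLI"
Token 4: backref(off=1, len=3) (overlapping!). Copied 'III' from pos 2. Output: "LLIIII"
Token 5: literal('P'). Output: "LLIIIIP"
Token 6: backref(off=2, len=6) (overlapping!). Copied 'IPIPIP' from pos 5. Output: "LLIIIIPIPIPIP"
Token 7: backref(off=7, len=5). Buffer before: "LLIIIIPIPIPIP" (len 13)
  byte 1: read out[6]='P', append. Buffer now: "LLIIIIPIPIPIPP"
  byte 2: read out[7]='I', append. Buffer now: "LLIIIIPIPIPIPPI"
  byte 3: read out[8]='P', append. Buffer now: "LLIIIIPIPIPIPPIP"
  byte 4: read out[9]='I', append. Buffer now: "LLIIIIPIPIPIPPIPI"
  byte 5: read out[10]='P', append. Buffer now: "LLIIIIPIPIPIPPIPIP"

Answer: PIPIP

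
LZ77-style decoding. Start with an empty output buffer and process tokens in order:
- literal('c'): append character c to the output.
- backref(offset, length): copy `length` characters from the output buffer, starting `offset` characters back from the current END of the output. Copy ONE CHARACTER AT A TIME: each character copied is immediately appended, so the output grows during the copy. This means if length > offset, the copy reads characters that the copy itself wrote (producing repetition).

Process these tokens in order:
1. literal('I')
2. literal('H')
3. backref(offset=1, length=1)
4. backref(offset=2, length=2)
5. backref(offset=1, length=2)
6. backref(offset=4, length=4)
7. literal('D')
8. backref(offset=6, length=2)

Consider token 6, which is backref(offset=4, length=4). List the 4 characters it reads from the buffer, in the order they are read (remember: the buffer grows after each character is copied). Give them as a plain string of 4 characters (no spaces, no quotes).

Token 1: literal('I'). Output: "I"
Token 2: literal('H'). Output: "IH"
Token 3: backref(off=1, len=1). Copied 'H' from pos 1. Output: "IHH"
Token 4: backref(off=2, len=2). Copied 'HH' from pos 1. Output: "IHHHH"
Token 5: backref(off=1, len=2) (overlapping!). Copied 'HH' from pos 4. Output: "IHHHHHH"
Token 6: backref(off=4, len=4). Buffer before: "IHHHHHH" (len 7)
  byte 1: read out[3]='H', append. Buffer now: "IHHHHHHH"
  byte 2: read out[4]='H', append. Buffer now: "IHHHHHHHH"
  byte 3: read out[5]='H', append. Buffer now: "IHHHHHHHHH"
  byte 4: read out[6]='H', append. Buffer now: "IHHHHHHHHHH"

Answer: HHHH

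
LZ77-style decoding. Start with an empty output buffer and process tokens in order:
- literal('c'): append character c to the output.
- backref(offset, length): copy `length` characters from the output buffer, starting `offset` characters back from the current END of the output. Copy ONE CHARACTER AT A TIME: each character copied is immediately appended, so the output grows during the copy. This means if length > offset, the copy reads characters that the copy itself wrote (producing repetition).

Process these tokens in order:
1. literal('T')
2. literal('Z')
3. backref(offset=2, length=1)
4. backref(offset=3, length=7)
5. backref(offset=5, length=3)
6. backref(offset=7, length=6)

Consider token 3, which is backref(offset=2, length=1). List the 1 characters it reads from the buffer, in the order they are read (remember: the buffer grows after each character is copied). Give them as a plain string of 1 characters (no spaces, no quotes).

Answer: T

Derivation:
Token 1: literal('T'). Output: "T"
Token 2: literal('Z'). Output: "TZ"
Token 3: backref(off=2, len=1). Buffer before: "TZ" (len 2)
  byte 1: read out[0]='T', append. Buffer now: "TZT"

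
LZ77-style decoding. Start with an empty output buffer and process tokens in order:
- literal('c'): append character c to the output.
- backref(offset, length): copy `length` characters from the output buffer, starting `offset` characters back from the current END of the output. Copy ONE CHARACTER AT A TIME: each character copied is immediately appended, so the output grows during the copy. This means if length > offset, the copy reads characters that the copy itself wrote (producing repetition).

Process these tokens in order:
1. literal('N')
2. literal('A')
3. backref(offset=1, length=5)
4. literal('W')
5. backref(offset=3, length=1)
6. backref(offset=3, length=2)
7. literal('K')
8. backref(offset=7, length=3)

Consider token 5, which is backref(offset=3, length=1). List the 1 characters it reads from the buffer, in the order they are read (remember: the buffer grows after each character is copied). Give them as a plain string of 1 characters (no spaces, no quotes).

Answer: A

Derivation:
Token 1: literal('N'). Output: "N"
Token 2: literal('A'). Output: "NA"
Token 3: backref(off=1, len=5) (overlapping!). Copied 'AAAAA' from pos 1. Output: "NAAAAAA"
Token 4: literal('W'). Output: "NAAAAAAW"
Token 5: backref(off=3, len=1). Buffer before: "NAAAAAAW" (len 8)
  byte 1: read out[5]='A', append. Buffer now: "NAAAAAAWA"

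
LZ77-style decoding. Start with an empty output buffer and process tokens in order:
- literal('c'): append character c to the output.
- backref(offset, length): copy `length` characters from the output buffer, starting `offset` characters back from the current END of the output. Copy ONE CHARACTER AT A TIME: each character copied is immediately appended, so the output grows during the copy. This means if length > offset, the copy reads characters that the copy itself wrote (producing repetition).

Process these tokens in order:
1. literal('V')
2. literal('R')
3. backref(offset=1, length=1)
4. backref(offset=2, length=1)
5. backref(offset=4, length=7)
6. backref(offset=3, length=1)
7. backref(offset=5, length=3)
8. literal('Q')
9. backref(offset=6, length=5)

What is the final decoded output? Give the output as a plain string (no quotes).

Answer: VRRRVRRRVRRVRVRQRVRVR

Derivation:
Token 1: literal('V'). Output: "V"
Token 2: literal('R'). Output: "VR"
Token 3: backref(off=1, len=1). Copied 'R' from pos 1. Output: "VRR"
Token 4: backref(off=2, len=1). Copied 'R' from pos 1. Output: "VRRR"
Token 5: backref(off=4, len=7) (overlapping!). Copied 'VRRRVRR' from pos 0. Output: "VRRRVRRRVRR"
Token 6: backref(off=3, len=1). Copied 'V' from pos 8. Output: "VRRRVRRRVRRV"
Token 7: backref(off=5, len=3). Copied 'RVR' from pos 7. Output: "VRRRVRRRVRRVRVR"
Token 8: literal('Q'). Output: "VRRRVRRRVRRVRVRQ"
Token 9: backref(off=6, len=5). Copied 'RVRVR' from pos 10. Output: "VRRRVRRRVRRVRVRQRVRVR"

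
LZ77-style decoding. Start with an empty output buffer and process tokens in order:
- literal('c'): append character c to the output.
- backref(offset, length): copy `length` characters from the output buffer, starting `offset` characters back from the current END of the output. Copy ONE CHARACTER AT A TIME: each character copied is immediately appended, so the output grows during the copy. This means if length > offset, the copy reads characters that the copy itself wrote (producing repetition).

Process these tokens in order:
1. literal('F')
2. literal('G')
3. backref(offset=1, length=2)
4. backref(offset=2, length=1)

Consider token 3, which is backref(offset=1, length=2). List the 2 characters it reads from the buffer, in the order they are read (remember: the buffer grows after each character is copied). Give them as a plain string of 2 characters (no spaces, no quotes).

Token 1: literal('F'). Output: "F"
Token 2: literal('G'). Output: "FG"
Token 3: backref(off=1, len=2). Buffer before: "FG" (len 2)
  byte 1: read out[1]='G', append. Buffer now: "FGG"
  byte 2: read out[2]='G', append. Buffer now: "FGGG"

Answer: GG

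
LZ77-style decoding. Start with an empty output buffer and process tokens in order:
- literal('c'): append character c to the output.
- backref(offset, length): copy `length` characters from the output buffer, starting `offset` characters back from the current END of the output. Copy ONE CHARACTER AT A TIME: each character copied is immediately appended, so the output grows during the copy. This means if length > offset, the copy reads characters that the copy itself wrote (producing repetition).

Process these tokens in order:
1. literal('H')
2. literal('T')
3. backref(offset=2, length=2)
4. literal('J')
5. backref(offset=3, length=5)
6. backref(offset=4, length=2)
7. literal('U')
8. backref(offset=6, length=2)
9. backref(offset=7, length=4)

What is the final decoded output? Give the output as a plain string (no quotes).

Answer: HTHTJHTJHTTJUJHHTTJ

Derivation:
Token 1: literal('H'). Output: "H"
Token 2: literal('T'). Output: "HT"
Token 3: backref(off=2, len=2). Copied 'HT' from pos 0. Output: "HTHT"
Token 4: literal('J'). Output: "HTHTJ"
Token 5: backref(off=3, len=5) (overlapping!). Copied 'HTJHT' from pos 2. Output: "HTHTJHTJHT"
Token 6: backref(off=4, len=2). Copied 'TJ' from pos 6. Output: "HTHTJHTJHTTJ"
Token 7: literal('U'). Output: "HTHTJHTJHTTJU"
Token 8: backref(off=6, len=2). Copied 'JH' from pos 7. Output: "HTHTJHTJHTTJUJH"
Token 9: backref(off=7, len=4). Copied 'HTTJ' from pos 8. Output: "HTHTJHTJHTTJUJHHTTJ"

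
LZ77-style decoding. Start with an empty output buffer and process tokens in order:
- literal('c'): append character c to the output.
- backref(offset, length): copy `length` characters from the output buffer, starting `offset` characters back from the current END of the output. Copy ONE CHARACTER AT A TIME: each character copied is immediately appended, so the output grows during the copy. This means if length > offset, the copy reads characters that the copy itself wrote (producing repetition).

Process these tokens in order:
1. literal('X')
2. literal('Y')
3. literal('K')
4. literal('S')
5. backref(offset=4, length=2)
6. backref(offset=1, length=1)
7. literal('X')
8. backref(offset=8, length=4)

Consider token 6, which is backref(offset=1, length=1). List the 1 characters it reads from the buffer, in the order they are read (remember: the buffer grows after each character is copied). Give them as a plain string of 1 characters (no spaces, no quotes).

Answer: Y

Derivation:
Token 1: literal('X'). Output: "X"
Token 2: literal('Y'). Output: "XY"
Token 3: literal('K'). Output: "XYK"
Token 4: literal('S'). Output: "XYKS"
Token 5: backref(off=4, len=2). Copied 'XY' from pos 0. Output: "XYKSXY"
Token 6: backref(off=1, len=1). Buffer before: "XYKSXY" (len 6)
  byte 1: read out[5]='Y', append. Buffer now: "XYKSXYY"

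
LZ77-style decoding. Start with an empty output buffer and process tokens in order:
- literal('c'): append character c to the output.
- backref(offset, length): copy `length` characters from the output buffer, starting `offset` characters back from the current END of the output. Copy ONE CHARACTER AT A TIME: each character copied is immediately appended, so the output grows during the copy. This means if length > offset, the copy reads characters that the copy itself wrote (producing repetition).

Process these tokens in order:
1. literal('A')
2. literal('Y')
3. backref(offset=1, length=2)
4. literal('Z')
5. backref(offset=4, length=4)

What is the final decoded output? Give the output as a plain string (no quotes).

Token 1: literal('A'). Output: "A"
Token 2: literal('Y'). Output: "AY"
Token 3: backref(off=1, len=2) (overlapping!). Copied 'YY' from pos 1. Output: "AYYY"
Token 4: literal('Z'). Output: "AYYYZ"
Token 5: backref(off=4, len=4). Copied 'YYYZ' from pos 1. Output: "AYYYZYYYZ"

Answer: AYYYZYYYZ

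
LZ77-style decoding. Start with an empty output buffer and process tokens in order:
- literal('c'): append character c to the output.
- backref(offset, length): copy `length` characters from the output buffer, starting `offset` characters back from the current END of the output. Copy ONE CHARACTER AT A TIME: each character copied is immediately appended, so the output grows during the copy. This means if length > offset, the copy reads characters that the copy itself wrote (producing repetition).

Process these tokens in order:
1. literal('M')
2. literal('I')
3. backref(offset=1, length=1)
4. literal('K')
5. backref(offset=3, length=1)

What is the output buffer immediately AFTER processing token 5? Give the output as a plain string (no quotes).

Token 1: literal('M'). Output: "M"
Token 2: literal('I'). Output: "MI"
Token 3: backref(off=1, len=1). Copied 'I' from pos 1. Output: "MII"
Token 4: literal('K'). Output: "MIIK"
Token 5: backref(off=3, len=1). Copied 'I' from pos 1. Output: "MIIKI"

Answer: MIIKI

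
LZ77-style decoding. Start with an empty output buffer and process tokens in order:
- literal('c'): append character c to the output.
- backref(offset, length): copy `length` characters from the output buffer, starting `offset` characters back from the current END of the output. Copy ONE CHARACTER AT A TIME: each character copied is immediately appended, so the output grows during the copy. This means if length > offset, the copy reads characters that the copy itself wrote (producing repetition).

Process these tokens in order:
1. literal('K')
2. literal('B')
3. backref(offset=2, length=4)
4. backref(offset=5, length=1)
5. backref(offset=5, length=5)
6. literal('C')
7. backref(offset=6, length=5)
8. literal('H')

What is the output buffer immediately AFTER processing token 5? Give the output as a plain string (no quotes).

Answer: KBKBKBBKBKBB

Derivation:
Token 1: literal('K'). Output: "K"
Token 2: literal('B'). Output: "KB"
Token 3: backref(off=2, len=4) (overlapping!). Copied 'KBKB' from pos 0. Output: "KBKBKB"
Token 4: backref(off=5, len=1). Copied 'B' from pos 1. Output: "KBKBKBB"
Token 5: backref(off=5, len=5). Copied 'KBKBB' from pos 2. Output: "KBKBKBBKBKBB"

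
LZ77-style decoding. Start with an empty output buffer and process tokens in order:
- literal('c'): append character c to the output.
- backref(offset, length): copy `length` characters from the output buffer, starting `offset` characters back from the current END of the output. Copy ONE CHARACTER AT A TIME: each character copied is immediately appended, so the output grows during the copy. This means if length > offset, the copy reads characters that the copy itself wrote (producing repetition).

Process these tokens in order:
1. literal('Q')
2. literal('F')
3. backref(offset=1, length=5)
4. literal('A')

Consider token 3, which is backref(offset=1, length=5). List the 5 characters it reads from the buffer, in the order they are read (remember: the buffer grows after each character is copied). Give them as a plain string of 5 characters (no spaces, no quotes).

Answer: FFFFF

Derivation:
Token 1: literal('Q'). Output: "Q"
Token 2: literal('F'). Output: "QF"
Token 3: backref(off=1, len=5). Buffer before: "QF" (len 2)
  byte 1: read out[1]='F', append. Buffer now: "QFF"
  byte 2: read out[2]='F', append. Buffer now: "QFFF"
  byte 3: read out[3]='F', append. Buffer now: "QFFFF"
  byte 4: read out[4]='F', append. Buffer now: "QFFFFF"
  byte 5: read out[5]='F', append. Buffer now: "QFFFFFF"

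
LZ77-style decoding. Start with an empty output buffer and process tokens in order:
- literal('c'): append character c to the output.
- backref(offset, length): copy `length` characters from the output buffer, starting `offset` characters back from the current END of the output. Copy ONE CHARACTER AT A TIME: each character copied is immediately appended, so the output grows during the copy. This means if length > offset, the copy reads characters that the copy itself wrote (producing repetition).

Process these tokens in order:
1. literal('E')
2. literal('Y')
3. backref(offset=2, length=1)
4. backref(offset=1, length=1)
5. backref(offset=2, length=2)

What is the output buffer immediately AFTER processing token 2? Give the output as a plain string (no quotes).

Answer: EY

Derivation:
Token 1: literal('E'). Output: "E"
Token 2: literal('Y'). Output: "EY"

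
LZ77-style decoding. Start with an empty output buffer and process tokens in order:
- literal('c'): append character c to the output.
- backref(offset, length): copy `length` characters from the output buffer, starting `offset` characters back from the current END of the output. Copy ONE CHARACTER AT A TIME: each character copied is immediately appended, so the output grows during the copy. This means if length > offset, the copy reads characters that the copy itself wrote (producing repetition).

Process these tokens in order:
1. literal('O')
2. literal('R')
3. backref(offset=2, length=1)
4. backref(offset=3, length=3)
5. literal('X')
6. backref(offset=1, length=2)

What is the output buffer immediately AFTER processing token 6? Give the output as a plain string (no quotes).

Token 1: literal('O'). Output: "O"
Token 2: literal('R'). Output: "OR"
Token 3: backref(off=2, len=1). Copied 'O' from pos 0. Output: "ORO"
Token 4: backref(off=3, len=3). Copied 'ORO' from pos 0. Output: "OROORO"
Token 5: literal('X'). Output: "OROOROX"
Token 6: backref(off=1, len=2) (overlapping!). Copied 'XX' from pos 6. Output: "OROOROXXX"

Answer: OROOROXXX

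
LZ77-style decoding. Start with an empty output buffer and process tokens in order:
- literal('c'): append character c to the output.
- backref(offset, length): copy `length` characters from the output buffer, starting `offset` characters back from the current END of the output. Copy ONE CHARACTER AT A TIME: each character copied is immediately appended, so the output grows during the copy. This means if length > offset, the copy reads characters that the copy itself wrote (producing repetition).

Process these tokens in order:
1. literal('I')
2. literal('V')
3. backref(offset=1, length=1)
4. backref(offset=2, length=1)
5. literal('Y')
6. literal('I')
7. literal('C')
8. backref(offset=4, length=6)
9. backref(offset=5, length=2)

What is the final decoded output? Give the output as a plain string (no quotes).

Answer: IVVVYICVYICVYYI

Derivation:
Token 1: literal('I'). Output: "I"
Token 2: literal('V'). Output: "IV"
Token 3: backref(off=1, len=1). Copied 'V' from pos 1. Output: "IVV"
Token 4: backref(off=2, len=1). Copied 'V' from pos 1. Output: "IVVV"
Token 5: literal('Y'). Output: "IVVVY"
Token 6: literal('I'). Output: "IVVVYI"
Token 7: literal('C'). Output: "IVVVYIC"
Token 8: backref(off=4, len=6) (overlapping!). Copied 'VYICVY' from pos 3. Output: "IVVVYICVYICVY"
Token 9: backref(off=5, len=2). Copied 'YI' from pos 8. Output: "IVVVYICVYICVYYI"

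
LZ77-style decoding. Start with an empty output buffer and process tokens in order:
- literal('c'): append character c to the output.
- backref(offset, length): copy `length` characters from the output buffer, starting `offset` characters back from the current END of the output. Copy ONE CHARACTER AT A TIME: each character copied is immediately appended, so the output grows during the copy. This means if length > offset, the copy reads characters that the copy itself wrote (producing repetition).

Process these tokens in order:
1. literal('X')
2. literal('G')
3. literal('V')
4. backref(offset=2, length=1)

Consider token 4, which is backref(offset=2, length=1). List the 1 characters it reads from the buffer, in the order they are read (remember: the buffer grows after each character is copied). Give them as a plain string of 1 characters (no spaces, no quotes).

Token 1: literal('X'). Output: "X"
Token 2: literal('G'). Output: "XG"
Token 3: literal('V'). Output: "XGV"
Token 4: backref(off=2, len=1). Buffer before: "XGV" (len 3)
  byte 1: read out[1]='G', append. Buffer now: "XGVG"

Answer: G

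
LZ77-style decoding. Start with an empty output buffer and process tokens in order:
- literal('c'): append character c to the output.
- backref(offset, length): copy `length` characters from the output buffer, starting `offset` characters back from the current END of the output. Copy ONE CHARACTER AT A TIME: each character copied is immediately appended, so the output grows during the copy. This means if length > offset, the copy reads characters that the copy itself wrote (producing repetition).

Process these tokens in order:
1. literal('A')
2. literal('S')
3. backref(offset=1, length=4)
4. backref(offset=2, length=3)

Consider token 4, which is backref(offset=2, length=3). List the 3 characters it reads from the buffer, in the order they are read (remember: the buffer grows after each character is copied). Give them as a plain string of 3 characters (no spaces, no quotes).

Token 1: literal('A'). Output: "A"
Token 2: literal('S'). Output: "AS"
Token 3: backref(off=1, len=4) (overlapping!). Copied 'SSSS' from pos 1. Output: "ASSSSS"
Token 4: backref(off=2, len=3). Buffer before: "ASSSSS" (len 6)
  byte 1: read out[4]='S', append. Buffer now: "ASSSSSS"
  byte 2: read out[5]='S', append. Buffer now: "ASSSSSSS"
  byte 3: read out[6]='S', append. Buffer now: "ASSSSSSSS"

Answer: SSS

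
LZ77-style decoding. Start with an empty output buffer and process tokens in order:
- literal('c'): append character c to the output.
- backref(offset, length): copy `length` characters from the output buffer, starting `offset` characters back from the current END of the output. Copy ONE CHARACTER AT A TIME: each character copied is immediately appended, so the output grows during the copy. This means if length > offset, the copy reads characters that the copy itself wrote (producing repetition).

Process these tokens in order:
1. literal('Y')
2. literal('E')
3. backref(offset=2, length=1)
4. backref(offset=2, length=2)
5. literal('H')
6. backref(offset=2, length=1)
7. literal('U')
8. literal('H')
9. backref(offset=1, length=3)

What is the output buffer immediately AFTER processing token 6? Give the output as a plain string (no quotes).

Token 1: literal('Y'). Output: "Y"
Token 2: literal('E'). Output: "YE"
Token 3: backref(off=2, len=1). Copied 'Y' from pos 0. Output: "YEY"
Token 4: backref(off=2, len=2). Copied 'EY' from pos 1. Output: "YEYEY"
Token 5: literal('H'). Output: "YEYEYH"
Token 6: backref(off=2, len=1). Copied 'Y' from pos 4. Output: "YEYEYHY"

Answer: YEYEYHY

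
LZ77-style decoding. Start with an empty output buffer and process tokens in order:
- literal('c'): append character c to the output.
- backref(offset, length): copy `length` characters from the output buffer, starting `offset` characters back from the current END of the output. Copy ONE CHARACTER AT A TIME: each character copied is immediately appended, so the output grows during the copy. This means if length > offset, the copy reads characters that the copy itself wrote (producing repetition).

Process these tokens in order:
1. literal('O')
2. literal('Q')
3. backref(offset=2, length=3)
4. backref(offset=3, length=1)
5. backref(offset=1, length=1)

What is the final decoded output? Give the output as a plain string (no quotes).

Token 1: literal('O'). Output: "O"
Token 2: literal('Q'). Output: "OQ"
Token 3: backref(off=2, len=3) (overlapping!). Copied 'OQO' from pos 0. Output: "OQOQO"
Token 4: backref(off=3, len=1). Copied 'O' from pos 2. Output: "OQOQOO"
Token 5: backref(off=1, len=1). Copied 'O' from pos 5. Output: "OQOQOOO"

Answer: OQOQOOO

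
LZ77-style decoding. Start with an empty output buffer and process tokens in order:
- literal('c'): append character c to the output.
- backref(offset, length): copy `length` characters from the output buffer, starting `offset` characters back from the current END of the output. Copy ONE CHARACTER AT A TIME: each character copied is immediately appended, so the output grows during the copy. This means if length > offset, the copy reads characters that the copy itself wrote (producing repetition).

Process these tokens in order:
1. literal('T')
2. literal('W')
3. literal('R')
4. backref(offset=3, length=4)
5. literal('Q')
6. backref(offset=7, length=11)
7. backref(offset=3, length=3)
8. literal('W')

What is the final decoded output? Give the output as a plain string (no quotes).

Answer: TWRTWRTQWRTWRTQWRTWRTWW

Derivation:
Token 1: literal('T'). Output: "T"
Token 2: literal('W'). Output: "TW"
Token 3: literal('R'). Output: "TWR"
Token 4: backref(off=3, len=4) (overlapping!). Copied 'TWRT' from pos 0. Output: "TWRTWRT"
Token 5: literal('Q'). Output: "TWRTWRTQ"
Token 6: backref(off=7, len=11) (overlapping!). Copied 'WRTWRTQWRTW' from pos 1. Output: "TWRTWRTQWRTWRTQWRTW"
Token 7: backref(off=3, len=3). Copied 'RTW' from pos 16. Output: "TWRTWRTQWRTWRTQWRTWRTW"
Token 8: literal('W'). Output: "TWRTWRTQWRTWRTQWRTWRTWW"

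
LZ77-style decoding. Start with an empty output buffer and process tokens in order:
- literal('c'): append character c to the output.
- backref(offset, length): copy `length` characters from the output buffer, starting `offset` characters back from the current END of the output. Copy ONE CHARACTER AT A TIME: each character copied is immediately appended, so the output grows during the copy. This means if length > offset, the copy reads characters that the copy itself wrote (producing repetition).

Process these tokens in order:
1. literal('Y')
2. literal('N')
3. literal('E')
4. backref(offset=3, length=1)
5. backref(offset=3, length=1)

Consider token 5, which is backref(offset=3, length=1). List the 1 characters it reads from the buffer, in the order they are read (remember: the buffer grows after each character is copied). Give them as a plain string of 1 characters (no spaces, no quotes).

Answer: N

Derivation:
Token 1: literal('Y'). Output: "Y"
Token 2: literal('N'). Output: "YN"
Token 3: literal('E'). Output: "YNE"
Token 4: backref(off=3, len=1). Copied 'Y' from pos 0. Output: "YNEY"
Token 5: backref(off=3, len=1). Buffer before: "YNEY" (len 4)
  byte 1: read out[1]='N', append. Buffer now: "YNEYN"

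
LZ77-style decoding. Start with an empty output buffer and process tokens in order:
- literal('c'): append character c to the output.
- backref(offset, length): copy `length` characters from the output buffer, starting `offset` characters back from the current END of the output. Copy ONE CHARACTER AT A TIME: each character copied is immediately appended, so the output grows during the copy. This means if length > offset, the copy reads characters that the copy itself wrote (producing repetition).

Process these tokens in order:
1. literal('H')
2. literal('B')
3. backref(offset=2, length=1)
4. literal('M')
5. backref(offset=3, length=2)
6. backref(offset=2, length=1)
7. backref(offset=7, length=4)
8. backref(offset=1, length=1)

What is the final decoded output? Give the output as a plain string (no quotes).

Answer: HBHMBHBHBHMM

Derivation:
Token 1: literal('H'). Output: "H"
Token 2: literal('B'). Output: "HB"
Token 3: backref(off=2, len=1). Copied 'H' from pos 0. Output: "HBH"
Token 4: literal('M'). Output: "HBHM"
Token 5: backref(off=3, len=2). Copied 'BH' from pos 1. Output: "HBHMBH"
Token 6: backref(off=2, len=1). Copied 'B' from pos 4. Output: "HBHMBHB"
Token 7: backref(off=7, len=4). Copied 'HBHM' from pos 0. Output: "HBHMBHBHBHM"
Token 8: backref(off=1, len=1). Copied 'M' from pos 10. Output: "HBHMBHBHBHMM"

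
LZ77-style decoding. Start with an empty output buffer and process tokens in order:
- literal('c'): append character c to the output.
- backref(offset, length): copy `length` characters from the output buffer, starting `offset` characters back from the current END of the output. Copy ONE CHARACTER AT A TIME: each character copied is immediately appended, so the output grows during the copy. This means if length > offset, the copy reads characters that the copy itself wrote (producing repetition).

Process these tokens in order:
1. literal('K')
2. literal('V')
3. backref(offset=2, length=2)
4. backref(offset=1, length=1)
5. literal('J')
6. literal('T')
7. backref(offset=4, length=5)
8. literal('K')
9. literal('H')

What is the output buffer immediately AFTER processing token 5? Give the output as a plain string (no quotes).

Answer: KVKVVJ

Derivation:
Token 1: literal('K'). Output: "K"
Token 2: literal('V'). Output: "KV"
Token 3: backref(off=2, len=2). Copied 'KV' from pos 0. Output: "KVKV"
Token 4: backref(off=1, len=1). Copied 'V' from pos 3. Output: "KVKVV"
Token 5: literal('J'). Output: "KVKVVJ"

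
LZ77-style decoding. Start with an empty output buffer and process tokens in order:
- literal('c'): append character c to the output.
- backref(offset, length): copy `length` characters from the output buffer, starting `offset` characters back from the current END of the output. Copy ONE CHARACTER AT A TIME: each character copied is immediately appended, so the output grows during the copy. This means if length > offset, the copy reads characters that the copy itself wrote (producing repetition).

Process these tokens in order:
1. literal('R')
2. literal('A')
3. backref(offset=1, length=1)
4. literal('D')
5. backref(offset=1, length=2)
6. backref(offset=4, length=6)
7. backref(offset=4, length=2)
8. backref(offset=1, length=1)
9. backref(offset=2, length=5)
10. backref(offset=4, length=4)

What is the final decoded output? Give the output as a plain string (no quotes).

Token 1: literal('R'). Output: "R"
Token 2: literal('A'). Output: "RA"
Token 3: backref(off=1, len=1). Copied 'A' from pos 1. Output: "RAA"
Token 4: literal('D'). Output: "RAAD"
Token 5: backref(off=1, len=2) (overlapping!). Copied 'DD' from pos 3. Output: "RAADDD"
Token 6: backref(off=4, len=6) (overlapping!). Copied 'ADDDAD' from pos 2. Output: "RAADDDADDDAD"
Token 7: backref(off=4, len=2). Copied 'DD' from pos 8. Output: "RAADDDADDDADDD"
Token 8: backref(off=1, len=1). Copied 'D' from pos 13. Output: "RAADDDADDDADDDD"
Token 9: backref(off=2, len=5) (overlapping!). Copied 'DDDDD' from pos 13. Output: "RAADDDADDDADDDDDDDDD"
Token 10: backref(off=4, len=4). Copied 'DDDD' from pos 16. Output: "RAADDDADDDADDDDDDDDDDDDD"

Answer: RAADDDADDDADDDDDDDDDDDDD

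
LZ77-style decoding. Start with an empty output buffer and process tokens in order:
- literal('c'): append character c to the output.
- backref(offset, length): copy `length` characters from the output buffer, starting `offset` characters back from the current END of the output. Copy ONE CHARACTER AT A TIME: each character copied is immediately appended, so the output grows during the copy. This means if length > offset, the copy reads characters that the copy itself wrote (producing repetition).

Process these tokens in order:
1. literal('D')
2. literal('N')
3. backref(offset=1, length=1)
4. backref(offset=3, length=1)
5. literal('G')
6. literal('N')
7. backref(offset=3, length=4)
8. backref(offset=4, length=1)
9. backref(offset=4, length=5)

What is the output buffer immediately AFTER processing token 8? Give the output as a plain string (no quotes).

Answer: DNNDGNDGNDD

Derivation:
Token 1: literal('D'). Output: "D"
Token 2: literal('N'). Output: "DN"
Token 3: backref(off=1, len=1). Copied 'N' from pos 1. Output: "DNN"
Token 4: backref(off=3, len=1). Copied 'D' from pos 0. Output: "DNND"
Token 5: literal('G'). Output: "DNNDG"
Token 6: literal('N'). Output: "DNNDGN"
Token 7: backref(off=3, len=4) (overlapping!). Copied 'DGND' from pos 3. Output: "DNNDGNDGND"
Token 8: backref(off=4, len=1). Copied 'D' from pos 6. Output: "DNNDGNDGNDD"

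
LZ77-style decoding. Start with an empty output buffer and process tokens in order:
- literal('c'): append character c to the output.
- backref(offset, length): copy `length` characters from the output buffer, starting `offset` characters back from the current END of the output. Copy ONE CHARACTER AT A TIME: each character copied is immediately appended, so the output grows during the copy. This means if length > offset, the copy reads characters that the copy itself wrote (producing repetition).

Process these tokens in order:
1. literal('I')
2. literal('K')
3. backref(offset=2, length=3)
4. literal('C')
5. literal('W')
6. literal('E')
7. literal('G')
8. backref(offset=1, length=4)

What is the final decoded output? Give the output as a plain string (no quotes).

Answer: IKIKICWEGGGGG

Derivation:
Token 1: literal('I'). Output: "I"
Token 2: literal('K'). Output: "IK"
Token 3: backref(off=2, len=3) (overlapping!). Copied 'IKI' from pos 0. Output: "IKIKI"
Token 4: literal('C'). Output: "IKIKIC"
Token 5: literal('W'). Output: "IKIKICW"
Token 6: literal('E'). Output: "IKIKICWE"
Token 7: literal('G'). Output: "IKIKICWEG"
Token 8: backref(off=1, len=4) (overlapping!). Copied 'GGGG' from pos 8. Output: "IKIKICWEGGGGG"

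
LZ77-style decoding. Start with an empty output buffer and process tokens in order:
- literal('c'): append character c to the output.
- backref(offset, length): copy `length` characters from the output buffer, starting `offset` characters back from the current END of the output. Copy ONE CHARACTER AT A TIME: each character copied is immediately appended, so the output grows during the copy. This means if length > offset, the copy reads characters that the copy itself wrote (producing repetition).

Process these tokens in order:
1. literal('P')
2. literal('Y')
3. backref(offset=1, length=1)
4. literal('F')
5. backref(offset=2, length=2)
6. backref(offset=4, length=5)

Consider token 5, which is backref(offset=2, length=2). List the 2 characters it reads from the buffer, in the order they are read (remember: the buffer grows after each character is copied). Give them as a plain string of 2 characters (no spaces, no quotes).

Token 1: literal('P'). Output: "P"
Token 2: literal('Y'). Output: "PY"
Token 3: backref(off=1, len=1). Copied 'Y' from pos 1. Output: "PYY"
Token 4: literal('F'). Output: "PYYF"
Token 5: backref(off=2, len=2). Buffer before: "PYYF" (len 4)
  byte 1: read out[2]='Y', append. Buffer now: "PYYFY"
  byte 2: read out[3]='F', append. Buffer now: "PYYFYF"

Answer: YF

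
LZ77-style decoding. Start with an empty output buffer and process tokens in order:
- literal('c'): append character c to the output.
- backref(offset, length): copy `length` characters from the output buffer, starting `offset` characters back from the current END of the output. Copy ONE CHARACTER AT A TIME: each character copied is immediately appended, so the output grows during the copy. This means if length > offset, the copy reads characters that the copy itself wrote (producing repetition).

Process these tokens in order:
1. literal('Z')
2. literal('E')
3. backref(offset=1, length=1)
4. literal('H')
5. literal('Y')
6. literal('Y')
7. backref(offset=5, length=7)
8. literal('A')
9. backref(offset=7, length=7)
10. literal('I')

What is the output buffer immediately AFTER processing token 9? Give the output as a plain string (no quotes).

Answer: ZEEHYYEEHYYEEAEHYYEEA

Derivation:
Token 1: literal('Z'). Output: "Z"
Token 2: literal('E'). Output: "ZE"
Token 3: backref(off=1, len=1). Copied 'E' from pos 1. Output: "ZEE"
Token 4: literal('H'). Output: "ZEEH"
Token 5: literal('Y'). Output: "ZEEHY"
Token 6: literal('Y'). Output: "ZEEHYY"
Token 7: backref(off=5, len=7) (overlapping!). Copied 'EEHYYEE' from pos 1. Output: "ZEEHYYEEHYYEE"
Token 8: literal('A'). Output: "ZEEHYYEEHYYEEA"
Token 9: backref(off=7, len=7). Copied 'EHYYEEA' from pos 7. Output: "ZEEHYYEEHYYEEAEHYYEEA"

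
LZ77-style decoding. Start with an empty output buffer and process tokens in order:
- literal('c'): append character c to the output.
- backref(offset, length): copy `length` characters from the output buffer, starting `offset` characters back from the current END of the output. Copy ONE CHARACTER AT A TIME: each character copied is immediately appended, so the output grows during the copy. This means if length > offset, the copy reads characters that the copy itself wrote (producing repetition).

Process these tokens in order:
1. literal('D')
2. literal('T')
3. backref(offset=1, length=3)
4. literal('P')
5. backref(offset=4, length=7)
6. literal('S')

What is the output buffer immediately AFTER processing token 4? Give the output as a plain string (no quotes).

Token 1: literal('D'). Output: "D"
Token 2: literal('T'). Output: "DT"
Token 3: backref(off=1, len=3) (overlapping!). Copied 'TTT' from pos 1. Output: "DTTTT"
Token 4: literal('P'). Output: "DTTTTP"

Answer: DTTTTP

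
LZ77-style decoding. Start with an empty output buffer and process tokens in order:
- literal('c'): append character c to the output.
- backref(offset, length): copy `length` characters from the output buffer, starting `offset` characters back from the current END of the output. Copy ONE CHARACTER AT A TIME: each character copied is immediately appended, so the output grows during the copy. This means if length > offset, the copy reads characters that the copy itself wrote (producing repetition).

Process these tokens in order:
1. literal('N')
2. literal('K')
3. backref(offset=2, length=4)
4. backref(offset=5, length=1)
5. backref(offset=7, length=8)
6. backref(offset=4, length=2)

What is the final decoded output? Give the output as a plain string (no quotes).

Token 1: literal('N'). Output: "N"
Token 2: literal('K'). Output: "NK"
Token 3: backref(off=2, len=4) (overlapping!). Copied 'NKNK' from pos 0. Output: "NKNKNK"
Token 4: backref(off=5, len=1). Copied 'K' from pos 1. Output: "NKNKNKK"
Token 5: backref(off=7, len=8) (overlapping!). Copied 'NKNKNKKN' from pos 0. Output: "NKNKNKKNKNKNKKN"
Token 6: backref(off=4, len=2). Copied 'NK' from pos 11. Output: "NKNKNKKNKNKNKKNNK"

Answer: NKNKNKKNKNKNKKNNK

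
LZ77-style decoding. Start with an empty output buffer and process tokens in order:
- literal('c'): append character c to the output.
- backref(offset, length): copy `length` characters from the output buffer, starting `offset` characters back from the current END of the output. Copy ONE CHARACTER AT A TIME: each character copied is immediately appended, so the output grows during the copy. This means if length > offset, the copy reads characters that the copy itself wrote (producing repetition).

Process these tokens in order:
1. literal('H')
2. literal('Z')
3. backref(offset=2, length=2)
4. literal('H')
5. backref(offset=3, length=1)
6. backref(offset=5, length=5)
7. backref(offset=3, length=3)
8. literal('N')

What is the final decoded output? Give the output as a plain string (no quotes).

Answer: HZHZHHZHZHHZHHN

Derivation:
Token 1: literal('H'). Output: "H"
Token 2: literal('Z'). Output: "HZ"
Token 3: backref(off=2, len=2). Copied 'HZ' from pos 0. Output: "HZHZ"
Token 4: literal('H'). Output: "HZHZH"
Token 5: backref(off=3, len=1). Copied 'H' from pos 2. Output: "HZHZHH"
Token 6: backref(off=5, len=5). Copied 'ZHZHH' from pos 1. Output: "HZHZHHZHZHH"
Token 7: backref(off=3, len=3). Copied 'ZHH' from pos 8. Output: "HZHZHHZHZHHZHH"
Token 8: literal('N'). Output: "HZHZHHZHZHHZHHN"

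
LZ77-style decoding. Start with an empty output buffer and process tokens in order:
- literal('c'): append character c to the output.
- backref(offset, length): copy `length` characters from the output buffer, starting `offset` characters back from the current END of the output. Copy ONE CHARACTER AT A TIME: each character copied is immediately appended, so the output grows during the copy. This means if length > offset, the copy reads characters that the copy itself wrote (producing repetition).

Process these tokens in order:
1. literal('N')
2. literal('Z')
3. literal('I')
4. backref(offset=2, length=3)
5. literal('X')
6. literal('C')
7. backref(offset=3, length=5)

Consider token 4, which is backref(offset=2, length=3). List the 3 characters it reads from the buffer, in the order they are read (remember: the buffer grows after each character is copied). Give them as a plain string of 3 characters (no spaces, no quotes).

Token 1: literal('N'). Output: "N"
Token 2: literal('Z'). Output: "NZ"
Token 3: literal('I'). Output: "NZI"
Token 4: backref(off=2, len=3). Buffer before: "NZI" (len 3)
  byte 1: read out[1]='Z', append. Buffer now: "NZIZ"
  byte 2: read out[2]='I', append. Buffer now: "NZIZI"
  byte 3: read out[3]='Z', append. Buffer now: "NZIZIZ"

Answer: ZIZ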